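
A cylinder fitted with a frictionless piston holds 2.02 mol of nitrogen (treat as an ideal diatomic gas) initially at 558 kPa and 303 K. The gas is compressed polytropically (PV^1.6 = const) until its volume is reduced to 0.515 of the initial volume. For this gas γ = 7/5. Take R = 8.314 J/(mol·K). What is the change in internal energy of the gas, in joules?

6220 J

V₁ = nRT₁/P₁ = 2.02×8.314×303/558 = 9.12 L.
Polytropic n=1.6: T₂ = T₁(V₁/V₂)^(n−1) = 303×(1.94)^0.60 = 451 K; P₂ = P₁(V₁/V₂)^n = 1610 kPa.
For an ideal gas ΔU = nCvΔT with Cv = (5/2)R = 20.8 J/(mol·K).
ΔU = 2.02×20.8×(451−303) = 6220 J.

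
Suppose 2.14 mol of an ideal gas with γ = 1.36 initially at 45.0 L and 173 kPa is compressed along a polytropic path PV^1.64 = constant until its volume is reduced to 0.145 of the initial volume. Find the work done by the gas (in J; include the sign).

-29700 J

T₁ = P₁V₁/(nR) = 173×45.0/(2.14×8.314) = 438 K.
Polytropic n=1.64: T₂ = T₁(V₁/V₂)^(n−1) = 438×(6.90)^0.64 = 1510 K; P₂ = P₁(V₁/V₂)^n = 4110 kPa.
W = (P₁V₁−P₂V₂)/(n−1) = (173×45.0−4110×6.52)/0.64 = -29700 J.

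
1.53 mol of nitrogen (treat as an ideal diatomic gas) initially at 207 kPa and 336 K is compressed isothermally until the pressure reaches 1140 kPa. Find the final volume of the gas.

V₁ = nRT₁/P₁ = 1.53×8.314×336/207 = 20.6 L.
Isothermal: T stays 336 K; PV = const ⇒ V₂ = 3.75 L, P₂ = 1140 kPa.

3.75 L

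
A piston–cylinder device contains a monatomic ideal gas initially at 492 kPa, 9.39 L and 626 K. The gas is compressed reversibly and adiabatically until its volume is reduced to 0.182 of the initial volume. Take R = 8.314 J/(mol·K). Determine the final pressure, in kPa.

8420 kPa

Adiabatic: TV^(γ−1) = const ⇒ T₂ = 626×(5.49)^0.667 = 1950 K; PV^γ = const ⇒ P₂ = 8420 kPa.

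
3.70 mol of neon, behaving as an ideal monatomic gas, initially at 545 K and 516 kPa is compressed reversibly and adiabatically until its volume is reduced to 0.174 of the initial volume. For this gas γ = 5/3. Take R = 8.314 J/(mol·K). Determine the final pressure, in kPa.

9510 kPa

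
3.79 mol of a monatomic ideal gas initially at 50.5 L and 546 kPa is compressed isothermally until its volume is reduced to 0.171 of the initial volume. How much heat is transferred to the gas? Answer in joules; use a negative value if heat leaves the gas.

-48700 J

T₁ = P₁V₁/(nR) = 546×50.5/(3.79×8.314) = 875 K.
Isothermal: T stays 875 K; PV = const ⇒ V₂ = 8.64 L, P₂ = 3190 kPa.
ΔU = 0 (ideal gas, T constant).
W = nRT ln(V₂/V₁) = 3.79×8.314×875×ln(0.171) = -48700 J.
Q = ΔU + W = -48700 J.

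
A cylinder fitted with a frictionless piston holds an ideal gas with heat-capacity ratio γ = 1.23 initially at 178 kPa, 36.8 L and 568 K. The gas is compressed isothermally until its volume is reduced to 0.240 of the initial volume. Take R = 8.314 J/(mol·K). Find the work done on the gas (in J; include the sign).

n = P₁V₁/(RT₁) = 178×36.8/(8.314×568) = 1.39 mol.
Isothermal: T stays 568 K; PV = const ⇒ V₂ = 8.83 L, P₂ = 742 kPa.
W = nRT ln(V₂/V₁) = 1.39×8.314×568×ln(0.240) = -9350 J.
Work done on the gas = −W_by = 9350 J.

9350 J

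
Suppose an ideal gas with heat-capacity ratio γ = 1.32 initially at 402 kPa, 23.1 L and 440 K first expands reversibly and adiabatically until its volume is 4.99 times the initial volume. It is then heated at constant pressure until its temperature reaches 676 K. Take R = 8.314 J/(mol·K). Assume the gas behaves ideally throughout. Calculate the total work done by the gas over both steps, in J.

20400 J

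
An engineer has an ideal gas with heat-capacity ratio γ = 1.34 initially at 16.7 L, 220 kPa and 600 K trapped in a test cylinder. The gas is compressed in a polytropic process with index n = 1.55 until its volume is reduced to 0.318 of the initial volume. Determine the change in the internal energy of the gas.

n = P₁V₁/(RT₁) = 220×16.7/(8.314×600) = 0.737 mol.
Polytropic n=1.55: T₂ = T₁(V₁/V₂)^(n−1) = 600×(3.14)^0.55 = 1130 K; P₂ = P₁(V₁/V₂)^n = 1300 kPa.
For an ideal gas ΔU = nCvΔT with Cv = R/(γ−1) = 24.5 J/(mol·K).
ΔU = 0.737×24.5×(1130−600) = 9490 J.

9490 J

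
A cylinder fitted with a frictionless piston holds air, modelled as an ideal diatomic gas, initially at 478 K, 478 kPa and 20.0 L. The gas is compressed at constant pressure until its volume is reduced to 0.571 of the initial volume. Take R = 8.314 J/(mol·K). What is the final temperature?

273 K

Isobaric: P stays 478 kPa; V/T = const ⇒ T₂ = 273 K, V₂ = 11.4 L.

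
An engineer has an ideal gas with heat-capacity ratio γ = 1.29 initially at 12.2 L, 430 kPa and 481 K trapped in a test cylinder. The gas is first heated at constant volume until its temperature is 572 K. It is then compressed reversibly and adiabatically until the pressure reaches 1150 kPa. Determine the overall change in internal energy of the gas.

n = P₁V₁/(RT₁) = 430×12.2/(8.314×481) = 1.31 mol.
Step 1 — Isochoric: V stays 12.2 L; P/T = const ⇒ T₂ = 572 K, P₂ = 511 kPa.
W = 0 (no volume change).
ΔU = nCvΔT = 1.31×28.7×(572−481) = 3420 J.
Q = ΔU = 3420 J.
State after step 1: P = 511 kPa, V = 12.2 L, T = 572 K.
Step 2 — Adiabatic: T₂/T₁ = (P₂/P₁)^((γ−1)/γ) ⇒ T₂ = 572×(2.25)^0.225 = 686 K; V₂ = 6.51 L.
ΔU = nCvΔT = 1.31×28.7×(686−572) = 4300 J.
Q = 0 for an adiabatic process, so W = −ΔU = -4300 J.
Net over both steps: W = -4300 J, Q = 3420 J, ΔU = 7720 J.

7720 J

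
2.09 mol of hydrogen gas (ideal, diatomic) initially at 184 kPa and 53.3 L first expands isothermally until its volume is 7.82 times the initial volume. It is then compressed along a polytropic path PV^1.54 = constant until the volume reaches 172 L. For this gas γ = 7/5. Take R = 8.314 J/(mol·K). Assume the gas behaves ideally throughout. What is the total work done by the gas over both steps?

T₁ = P₁V₁/(nR) = 184×53.3/(2.09×8.314) = 564 K.
Step 1 — Isothermal: T stays 564 K; PV = const ⇒ V₂ = 417 L, P₂ = 23.5 kPa.
ΔU = 0 (ideal gas, T constant).
W = nRT ln(V₂/V₁) = 2.09×8.314×564×ln(7.82) = 20200 J.
Q = ΔU + W = 20200 J.
State after step 1: P = 23.5 kPa, V = 417 L, T = 564 K.
Step 2 — Polytropic n=1.54: T₂ = T₁(V₁/V₂)^(n−1) = 564×(2.42)^0.54 = 910 K; P₂ = P₁(V₁/V₂)^n = 92.0 kPa.
W = (P₁V₁−P₂V₂)/(n−1) = (23.5×417−92.0×172)/0.54 = -11100 J.
ΔU = nCvΔT = 2.09×20.8×(910−564) = 15000 J.
Q = ΔU + W = 3900 J.
Net over both steps: W = 9040 J, Q = 24100 J, ΔU = 15000 J.

9040 J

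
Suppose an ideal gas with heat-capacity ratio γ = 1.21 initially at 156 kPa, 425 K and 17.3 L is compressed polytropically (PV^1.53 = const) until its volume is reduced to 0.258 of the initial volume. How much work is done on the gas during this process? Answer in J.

n = P₁V₁/(RT₁) = 156×17.3/(8.314×425) = 0.764 mol.
Polytropic n=1.53: T₂ = T₁(V₁/V₂)^(n−1) = 425×(3.88)^0.53 = 871 K; P₂ = P₁(V₁/V₂)^n = 1240 kPa.
W = (P₁V₁−P₂V₂)/(n−1) = (156×17.3−1240×4.46)/0.53 = -5350 J.
Work done on the gas = −W_by = 5350 J.

5350 J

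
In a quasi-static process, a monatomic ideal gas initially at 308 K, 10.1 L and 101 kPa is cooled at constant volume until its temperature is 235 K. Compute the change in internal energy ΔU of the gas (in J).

-363 J

n = P₁V₁/(RT₁) = 101×10.1/(8.314×308) = 0.398 mol.
Isochoric: V stays 10.1 L; P/T = const ⇒ T₂ = 235 K, P₂ = 77.1 kPa.
For an ideal gas ΔU = nCvΔT with Cv = (3/2)R = 12.5 J/(mol·K).
ΔU = 0.398×12.5×(235−308) = -363 J.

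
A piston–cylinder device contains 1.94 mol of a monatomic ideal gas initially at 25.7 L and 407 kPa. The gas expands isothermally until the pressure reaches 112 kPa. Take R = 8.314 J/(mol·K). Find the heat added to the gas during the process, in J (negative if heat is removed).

T₁ = P₁V₁/(nR) = 407×25.7/(1.94×8.314) = 649 K.
Isothermal: T stays 649 K; PV = const ⇒ V₂ = 93.4 L, P₂ = 112 kPa.
ΔU = 0 (ideal gas, T constant).
W = nRT ln(V₂/V₁) = 1.94×8.314×649×ln(3.63) = 13500 J.
Q = ΔU + W = 13500 J.

13500 J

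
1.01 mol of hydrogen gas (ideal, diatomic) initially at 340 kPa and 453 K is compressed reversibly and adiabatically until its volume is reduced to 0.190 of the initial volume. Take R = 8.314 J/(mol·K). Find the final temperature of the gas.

880 K

V₁ = nRT₁/P₁ = 1.01×8.314×453/340 = 11.2 L.
Adiabatic: TV^(γ−1) = const ⇒ T₂ = 453×(5.26)^0.400 = 880 K; PV^γ = const ⇒ P₂ = 3480 kPa.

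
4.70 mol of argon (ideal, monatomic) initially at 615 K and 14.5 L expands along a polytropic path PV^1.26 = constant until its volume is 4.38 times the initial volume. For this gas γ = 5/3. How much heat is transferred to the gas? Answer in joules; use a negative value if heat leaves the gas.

P₁ = nRT₁/V₁ = 4.70×8.314×615/14.5 = 1660 kPa.
Polytropic n=1.26: T₂ = T₁(V₁/V₂)^(n−1) = 615×(0.228)^0.26 = 419 K; P₂ = P₁(V₁/V₂)^n = 258 kPa.
W = (P₁V₁−P₂V₂)/(n−1) = (1660×14.5−258×63.5)/0.26 = 29500 J.
ΔU = nCvΔT = 4.70×12.5×(419−615) = -11500 J.
Q = ΔU + W = 18000 J.

18000 J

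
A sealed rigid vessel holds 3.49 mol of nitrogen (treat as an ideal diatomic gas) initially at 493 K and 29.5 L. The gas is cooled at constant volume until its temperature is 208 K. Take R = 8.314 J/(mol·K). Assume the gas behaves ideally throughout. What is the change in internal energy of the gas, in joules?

P₁ = nRT₁/V₁ = 3.49×8.314×493/29.5 = 485 kPa.
Isochoric: V stays 29.5 L; P/T = const ⇒ T₂ = 208 K, P₂ = 205 kPa.
For an ideal gas ΔU = nCvΔT with Cv = (5/2)R = 20.8 J/(mol·K).
ΔU = 3.49×20.8×(208−493) = -20700 J.

-20700 J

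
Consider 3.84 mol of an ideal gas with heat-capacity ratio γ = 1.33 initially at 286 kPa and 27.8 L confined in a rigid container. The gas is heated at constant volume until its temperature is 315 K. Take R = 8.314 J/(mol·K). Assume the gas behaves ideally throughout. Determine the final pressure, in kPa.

362 kPa

T₁ = P₁V₁/(nR) = 286×27.8/(3.84×8.314) = 249 K.
Isochoric: V stays 27.8 L; P/T = const ⇒ T₂ = 315 K, P₂ = 362 kPa.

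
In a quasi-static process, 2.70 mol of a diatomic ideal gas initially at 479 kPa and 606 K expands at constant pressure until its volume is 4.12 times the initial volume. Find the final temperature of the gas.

2500 K

V₁ = nRT₁/P₁ = 2.70×8.314×606/479 = 28.4 L.
Isobaric: P stays 479 kPa; V/T = const ⇒ T₂ = 2500 K, V₂ = 117 L.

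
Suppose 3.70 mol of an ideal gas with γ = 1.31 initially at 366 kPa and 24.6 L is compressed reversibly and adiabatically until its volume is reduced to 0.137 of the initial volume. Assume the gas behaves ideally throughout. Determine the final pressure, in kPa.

T₁ = P₁V₁/(nR) = 366×24.6/(3.70×8.314) = 293 K.
Adiabatic: TV^(γ−1) = const ⇒ T₂ = 293×(7.30)^0.310 = 542 K; PV^γ = const ⇒ P₂ = 4950 kPa.

4950 kPa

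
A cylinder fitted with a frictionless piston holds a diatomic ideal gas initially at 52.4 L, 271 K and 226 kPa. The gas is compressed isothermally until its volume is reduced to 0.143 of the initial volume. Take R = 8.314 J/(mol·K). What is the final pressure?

Isothermal: T stays 271 K; PV = const ⇒ V₂ = 7.49 L, P₂ = 1580 kPa.

1580 kPa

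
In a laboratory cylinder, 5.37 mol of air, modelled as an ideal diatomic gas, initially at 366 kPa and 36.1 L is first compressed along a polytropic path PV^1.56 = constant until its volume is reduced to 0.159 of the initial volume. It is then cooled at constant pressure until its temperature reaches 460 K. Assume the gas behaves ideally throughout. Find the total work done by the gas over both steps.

T₁ = P₁V₁/(nR) = 366×36.1/(5.37×8.314) = 296 K.
Step 1 — Polytropic n=1.56: T₂ = T₁(V₁/V₂)^(n−1) = 296×(6.29)^0.56 = 829 K; P₂ = P₁(V₁/V₂)^n = 6450 kPa.
W = (P₁V₁−P₂V₂)/(n−1) = (366×36.1−6450×5.74)/0.56 = -42500 J.
ΔU = nCvΔT = 5.37×20.8×(829−296) = 59500 J.
Q = ΔU + W = 17000 J.
State after step 1: P = 6450 kPa, V = 5.74 L, T = 829 K.
Step 2 — Isobaric: P stays 6450 kPa; V/T = const ⇒ T₂ = 460 K, V₂ = 3.19 L.
W = PΔV = 6450×(3.19−5.74) kPa·L = -16500 J.
ΔU = nCvΔT = 5.37×20.8×(460−829) = -41200 J.
Q = ΔU + W = nCpΔT = -57600 J.
Net over both steps: W = -58900 J, Q = -40600 J, ΔU = 18300 J.

-58900 J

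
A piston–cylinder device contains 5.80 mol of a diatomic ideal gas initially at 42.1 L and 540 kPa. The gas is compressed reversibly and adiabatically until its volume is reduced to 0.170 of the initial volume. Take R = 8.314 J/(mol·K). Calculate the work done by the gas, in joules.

T₁ = P₁V₁/(nR) = 540×42.1/(5.80×8.314) = 471 K.
Adiabatic: TV^(γ−1) = const ⇒ T₂ = 471×(5.88)^0.400 = 958 K; PV^γ = const ⇒ P₂ = 6450 kPa.
ΔU = nCvΔT = 5.80×20.8×(958−471) = 58600 J.
Q = 0 for an adiabatic process, so W = −ΔU = -58600 J.

-58600 J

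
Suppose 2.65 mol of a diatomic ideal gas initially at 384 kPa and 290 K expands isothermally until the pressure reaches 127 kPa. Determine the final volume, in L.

50.3 L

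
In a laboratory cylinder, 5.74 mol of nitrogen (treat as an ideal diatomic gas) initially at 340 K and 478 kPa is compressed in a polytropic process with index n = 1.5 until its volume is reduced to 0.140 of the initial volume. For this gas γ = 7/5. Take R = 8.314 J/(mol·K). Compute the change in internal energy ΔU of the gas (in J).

V₁ = nRT₁/P₁ = 5.74×8.314×340/478 = 33.9 L.
Polytropic n=1.5: T₂ = T₁(V₁/V₂)^(n−1) = 340×(7.14)^0.50 = 909 K; P₂ = P₁(V₁/V₂)^n = 9130 kPa.
For an ideal gas ΔU = nCvΔT with Cv = (5/2)R = 20.8 J/(mol·K).
ΔU = 5.74×20.8×(909−340) = 67800 J.

67800 J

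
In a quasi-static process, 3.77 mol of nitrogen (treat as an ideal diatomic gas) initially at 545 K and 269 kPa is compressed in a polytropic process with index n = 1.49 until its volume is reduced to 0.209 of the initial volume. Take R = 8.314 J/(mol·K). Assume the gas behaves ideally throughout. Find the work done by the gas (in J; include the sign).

V₁ = nRT₁/P₁ = 3.77×8.314×545/269 = 63.5 L.
Polytropic n=1.49: T₂ = T₁(V₁/V₂)^(n−1) = 545×(4.78)^0.49 = 1170 K; P₂ = P₁(V₁/V₂)^n = 2770 kPa.
W = (P₁V₁−P₂V₂)/(n−1) = (269×63.5−2770×13.3)/0.49 = -40200 J.

-40200 J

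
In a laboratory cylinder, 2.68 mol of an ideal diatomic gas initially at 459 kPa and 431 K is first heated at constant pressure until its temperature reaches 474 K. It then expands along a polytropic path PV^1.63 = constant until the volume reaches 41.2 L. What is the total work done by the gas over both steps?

6110 J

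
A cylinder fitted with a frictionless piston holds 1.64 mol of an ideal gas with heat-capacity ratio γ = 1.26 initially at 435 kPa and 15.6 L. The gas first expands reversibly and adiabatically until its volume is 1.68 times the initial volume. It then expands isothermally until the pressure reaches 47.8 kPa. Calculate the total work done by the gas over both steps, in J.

T₁ = P₁V₁/(nR) = 435×15.6/(1.64×8.314) = 498 K.
Step 1 — Adiabatic: TV^(γ−1) = const ⇒ T₂ = 498×(0.595)^0.260 = 435 K; PV^γ = const ⇒ P₂ = 226 kPa.
ΔU = nCvΔT = 1.64×32.0×(435−498) = -3290 J.
Q = 0 for an adiabatic process, so W = −ΔU = 3290 J.
State after step 1: P = 226 kPa, V = 26.2 L, T = 435 K.
Step 2 — Isothermal: T stays 435 K; PV = const ⇒ V₂ = 124 L, P₂ = 47.8 kPa.
ΔU = 0 (ideal gas, T constant).
W = nRT ln(V₂/V₁) = 1.64×8.314×435×ln(4.73) = 9220 J.
Q = ΔU + W = 9220 J.
Net over both steps: W = 12500 J, Q = 9220 J, ΔU = -3290 J.

12500 J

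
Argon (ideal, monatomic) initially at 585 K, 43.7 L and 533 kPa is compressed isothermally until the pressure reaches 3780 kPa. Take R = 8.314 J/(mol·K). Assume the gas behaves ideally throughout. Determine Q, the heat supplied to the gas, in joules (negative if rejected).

n = P₁V₁/(RT₁) = 533×43.7/(8.314×585) = 4.79 mol.
Isothermal: T stays 585 K; PV = const ⇒ V₂ = 6.16 L, P₂ = 3780 kPa.
ΔU = 0 (ideal gas, T constant).
W = nRT ln(V₂/V₁) = 4.79×8.314×585×ln(0.141) = -45600 J.
Q = ΔU + W = -45600 J.

-45600 J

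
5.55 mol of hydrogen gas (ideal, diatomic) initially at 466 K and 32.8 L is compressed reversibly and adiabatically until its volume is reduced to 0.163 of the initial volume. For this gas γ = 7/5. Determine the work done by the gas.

P₁ = nRT₁/V₁ = 5.55×8.314×466/32.8 = 656 kPa.
Adiabatic: TV^(γ−1) = const ⇒ T₂ = 466×(6.13)^0.400 = 963 K; PV^γ = const ⇒ P₂ = 8310 kPa.
ΔU = nCvΔT = 5.55×20.8×(963−466) = 57300 J.
Q = 0 for an adiabatic process, so W = −ΔU = -57300 J.

-57300 J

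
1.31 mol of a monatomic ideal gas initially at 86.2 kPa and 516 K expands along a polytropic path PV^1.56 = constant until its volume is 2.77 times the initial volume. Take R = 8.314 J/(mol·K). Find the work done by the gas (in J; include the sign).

4360 J

V₁ = nRT₁/P₁ = 1.31×8.314×516/86.2 = 65.2 L.
Polytropic n=1.56: T₂ = T₁(V₁/V₂)^(n−1) = 516×(0.361)^0.56 = 292 K; P₂ = P₁(V₁/V₂)^n = 17.6 kPa.
W = (P₁V₁−P₂V₂)/(n−1) = (86.2×65.2−17.6×181)/0.56 = 4360 J.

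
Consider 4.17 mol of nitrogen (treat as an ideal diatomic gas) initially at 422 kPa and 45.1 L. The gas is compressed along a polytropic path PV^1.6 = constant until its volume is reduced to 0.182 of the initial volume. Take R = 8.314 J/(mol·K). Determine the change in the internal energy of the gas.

T₁ = P₁V₁/(nR) = 422×45.1/(4.17×8.314) = 549 K.
Polytropic n=1.6: T₂ = T₁(V₁/V₂)^(n−1) = 549×(5.49)^0.60 = 1530 K; P₂ = P₁(V₁/V₂)^n = 6440 kPa.
For an ideal gas ΔU = nCvΔT with Cv = (5/2)R = 20.8 J/(mol·K).
ΔU = 4.17×20.8×(1530−549) = 84700 J.

84700 J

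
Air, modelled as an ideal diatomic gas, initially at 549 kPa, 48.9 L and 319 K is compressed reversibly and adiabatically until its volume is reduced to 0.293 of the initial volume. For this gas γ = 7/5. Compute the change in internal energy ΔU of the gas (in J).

n = P₁V₁/(RT₁) = 549×48.9/(8.314×319) = 10.1 mol.
Adiabatic: TV^(γ−1) = const ⇒ T₂ = 319×(3.41)^0.400 = 521 K; PV^γ = const ⇒ P₂ = 3060 kPa.
For an ideal gas ΔU = nCvΔT with Cv = (5/2)R = 20.8 J/(mol·K).
ΔU = 10.1×20.8×(521−319) = 42600 J.

42600 J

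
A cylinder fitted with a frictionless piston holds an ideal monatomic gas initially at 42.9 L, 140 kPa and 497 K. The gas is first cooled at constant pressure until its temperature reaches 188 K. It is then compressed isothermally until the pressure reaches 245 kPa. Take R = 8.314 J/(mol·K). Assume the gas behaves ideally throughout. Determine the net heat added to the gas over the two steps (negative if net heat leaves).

-10600 J

n = P₁V₁/(RT₁) = 140×42.9/(8.314×497) = 1.45 mol.
Step 1 — Isobaric: P stays 140 kPa; V/T = const ⇒ T₂ = 188 K, V₂ = 16.2 L.
W = PΔV = 140×(16.2−42.9) kPa·L = -3730 J.
ΔU = nCvΔT = 1.45×12.5×(188−497) = -5600 J.
Q = ΔU + W = nCpΔT = -9340 J.
State after step 1: P = 140 kPa, V = 16.2 L, T = 188 K.
Step 2 — Isothermal: T stays 188 K; PV = const ⇒ V₂ = 9.27 L, P₂ = 245 kPa.
ΔU = 0 (ideal gas, T constant).
W = nRT ln(V₂/V₁) = 1.45×8.314×188×ln(0.571) = -1270 J.
Q = ΔU + W = -1270 J.
Net over both steps: W = -5010 J, Q = -10600 J, ΔU = -5600 J.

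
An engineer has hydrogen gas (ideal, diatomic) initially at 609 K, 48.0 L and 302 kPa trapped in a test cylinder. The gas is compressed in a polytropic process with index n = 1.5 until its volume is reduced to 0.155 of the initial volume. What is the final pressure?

Polytropic n=1.5: T₂ = T₁(V₁/V₂)^(n−1) = 609×(6.45)^0.50 = 1550 K; P₂ = P₁(V₁/V₂)^n = 4950 kPa.

4950 kPa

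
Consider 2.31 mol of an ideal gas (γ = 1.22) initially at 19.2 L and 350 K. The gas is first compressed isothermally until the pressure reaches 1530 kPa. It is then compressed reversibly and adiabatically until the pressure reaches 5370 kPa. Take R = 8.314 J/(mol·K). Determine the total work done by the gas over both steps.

-17700 J

P₁ = nRT₁/V₁ = 2.31×8.314×350/19.2 = 350 kPa.
Step 1 — Isothermal: T stays 350 K; PV = const ⇒ V₂ = 4.39 L, P₂ = 1530 kPa.
ΔU = 0 (ideal gas, T constant).
W = nRT ln(V₂/V₁) = 2.31×8.314×350×ln(0.229) = -9910 J.
Q = ΔU + W = -9910 J.
State after step 1: P = 1530 kPa, V = 4.39 L, T = 350 K.
Step 2 — Adiabatic: T₂/T₁ = (P₂/P₁)^((γ−1)/γ) ⇒ T₂ = 350×(3.51)^0.180 = 439 K; V₂ = 1.57 L.
ΔU = nCvΔT = 2.31×37.8×(439−350) = 7760 J.
Q = 0 for an adiabatic process, so W = −ΔU = -7760 J.
Net over both steps: W = -17700 J, Q = -9910 J, ΔU = 7760 J.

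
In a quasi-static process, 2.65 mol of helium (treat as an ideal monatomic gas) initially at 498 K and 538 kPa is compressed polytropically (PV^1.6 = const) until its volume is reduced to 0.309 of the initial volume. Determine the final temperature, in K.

1010 K

V₁ = nRT₁/P₁ = 2.65×8.314×498/538 = 20.4 L.
Polytropic n=1.6: T₂ = T₁(V₁/V₂)^(n−1) = 498×(3.24)^0.60 = 1010 K; P₂ = P₁(V₁/V₂)^n = 3520 kPa.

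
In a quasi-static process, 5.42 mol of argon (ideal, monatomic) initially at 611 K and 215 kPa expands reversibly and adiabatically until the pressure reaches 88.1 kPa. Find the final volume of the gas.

V₁ = nRT₁/P₁ = 5.42×8.314×611/215 = 128 L.
Adiabatic: T₂/T₁ = (P₂/P₁)^((γ−1)/γ) ⇒ T₂ = 611×(0.410)^0.400 = 428 K; V₂ = 219 L.

219 L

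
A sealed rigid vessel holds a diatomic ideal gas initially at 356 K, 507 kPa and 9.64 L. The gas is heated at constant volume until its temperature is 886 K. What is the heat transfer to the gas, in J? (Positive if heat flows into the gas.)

18200 J

n = P₁V₁/(RT₁) = 507×9.64/(8.314×356) = 1.65 mol.
Isochoric: V stays 9.64 L; P/T = const ⇒ T₂ = 886 K, P₂ = 1260 kPa.
W = 0 (no volume change).
ΔU = nCvΔT = 1.65×20.8×(886−356) = 18200 J.
Q = ΔU = 18200 J.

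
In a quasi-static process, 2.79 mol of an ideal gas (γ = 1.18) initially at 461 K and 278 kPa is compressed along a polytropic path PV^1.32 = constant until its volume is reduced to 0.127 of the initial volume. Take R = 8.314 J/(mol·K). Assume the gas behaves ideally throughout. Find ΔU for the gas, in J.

55600 J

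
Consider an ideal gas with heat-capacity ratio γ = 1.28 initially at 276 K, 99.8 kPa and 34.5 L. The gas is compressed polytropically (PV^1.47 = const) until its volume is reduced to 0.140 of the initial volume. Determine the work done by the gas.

-11100 J

n = P₁V₁/(RT₁) = 99.8×34.5/(8.314×276) = 1.50 mol.
Polytropic n=1.47: T₂ = T₁(V₁/V₂)^(n−1) = 276×(7.14)^0.47 = 695 K; P₂ = P₁(V₁/V₂)^n = 1800 kPa.
W = (P₁V₁−P₂V₂)/(n−1) = (99.8×34.5−1800×4.83)/0.47 = -11100 J.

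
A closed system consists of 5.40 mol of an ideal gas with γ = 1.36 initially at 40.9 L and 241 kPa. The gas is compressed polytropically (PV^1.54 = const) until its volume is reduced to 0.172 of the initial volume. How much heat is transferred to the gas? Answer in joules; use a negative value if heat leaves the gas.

14500 J

T₁ = P₁V₁/(nR) = 241×40.9/(5.40×8.314) = 220 K.
Polytropic n=1.54: T₂ = T₁(V₁/V₂)^(n−1) = 220×(5.81)^0.54 = 568 K; P₂ = P₁(V₁/V₂)^n = 3620 kPa.
W = (P₁V₁−P₂V₂)/(n−1) = (241×40.9−3620×7.03)/0.54 = -29000 J.
ΔU = nCvΔT = 5.40×23.1×(568−220) = 43500 J.
Q = ΔU + W = 14500 J.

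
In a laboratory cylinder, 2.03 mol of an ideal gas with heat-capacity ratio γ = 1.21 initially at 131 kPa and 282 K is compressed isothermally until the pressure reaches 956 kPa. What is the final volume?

4.98 L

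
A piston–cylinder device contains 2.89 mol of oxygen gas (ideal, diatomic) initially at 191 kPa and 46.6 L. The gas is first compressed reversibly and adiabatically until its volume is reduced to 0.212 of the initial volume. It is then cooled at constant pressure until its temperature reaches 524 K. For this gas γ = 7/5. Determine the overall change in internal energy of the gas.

T₁ = P₁V₁/(nR) = 191×46.6/(2.89×8.314) = 370 K.
Step 1 — Adiabatic: TV^(γ−1) = const ⇒ T₂ = 370×(4.72)^0.400 = 689 K; PV^γ = const ⇒ P₂ = 1680 kPa.
ΔU = nCvΔT = 2.89×20.8×(689−370) = 19100 J.
Q = 0 for an adiabatic process, so W = −ΔU = -19100 J.
State after step 1: P = 1680 kPa, V = 9.88 L, T = 689 K.
Step 2 — Isobaric: P stays 1680 kPa; V/T = const ⇒ T₂ = 524 K, V₂ = 7.51 L.
W = PΔV = 1680×(7.51−9.88) kPa·L = -3960 J.
ΔU = nCvΔT = 2.89×20.8×(524−689) = -9910 J.
Q = ΔU + W = nCpΔT = -13900 J.
Net over both steps: W = -23100 J, Q = -13900 J, ΔU = 9220 J.

9220 J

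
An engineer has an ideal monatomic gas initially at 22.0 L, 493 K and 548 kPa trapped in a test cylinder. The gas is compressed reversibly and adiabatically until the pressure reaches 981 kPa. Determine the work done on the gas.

4740 J

n = P₁V₁/(RT₁) = 548×22.0/(8.314×493) = 2.94 mol.
Adiabatic: T₂/T₁ = (P₂/P₁)^((γ−1)/γ) ⇒ T₂ = 493×(1.79)^0.400 = 622 K; V₂ = 15.5 L.
ΔU = nCvΔT = 2.94×12.5×(622−493) = 4740 J.
Q = 0 for an adiabatic process, so W = −ΔU = -4740 J.
Work done on the gas = −W_by = 4740 J.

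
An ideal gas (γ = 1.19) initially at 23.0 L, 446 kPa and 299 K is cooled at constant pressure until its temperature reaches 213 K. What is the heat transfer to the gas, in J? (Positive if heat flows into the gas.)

-18500 J

n = P₁V₁/(RT₁) = 446×23.0/(8.314×299) = 4.13 mol.
Isobaric: P stays 446 kPa; V/T = const ⇒ T₂ = 213 K, V₂ = 16.4 L.
W = PΔV = 446×(16.4−23.0) kPa·L = -2950 J.
ΔU = nCvΔT = 4.13×43.8×(213−299) = -15500 J.
Q = ΔU + W = nCpΔT = -18500 J.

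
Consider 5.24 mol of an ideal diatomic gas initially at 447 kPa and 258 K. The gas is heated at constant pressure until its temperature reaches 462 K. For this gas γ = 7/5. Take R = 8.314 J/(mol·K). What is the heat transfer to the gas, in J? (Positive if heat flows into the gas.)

31100 J

V₁ = nRT₁/P₁ = 5.24×8.314×258/447 = 25.1 L.
Isobaric: P stays 447 kPa; V/T = const ⇒ T₂ = 462 K, V₂ = 45.0 L.
W = PΔV = 447×(45.0−25.1) kPa·L = 8890 J.
ΔU = nCvΔT = 5.24×20.8×(462−258) = 22200 J.
Q = ΔU + W = nCpΔT = 31100 J.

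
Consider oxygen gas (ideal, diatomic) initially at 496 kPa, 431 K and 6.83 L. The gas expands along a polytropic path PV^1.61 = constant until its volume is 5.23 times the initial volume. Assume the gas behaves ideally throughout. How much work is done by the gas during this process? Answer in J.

3530 J

n = P₁V₁/(RT₁) = 496×6.83/(8.314×431) = 0.945 mol.
Polytropic n=1.61: T₂ = T₁(V₁/V₂)^(n−1) = 431×(0.191)^0.61 = 157 K; P₂ = P₁(V₁/V₂)^n = 34.6 kPa.
W = (P₁V₁−P₂V₂)/(n−1) = (496×6.83−34.6×35.7)/0.61 = 3530 J.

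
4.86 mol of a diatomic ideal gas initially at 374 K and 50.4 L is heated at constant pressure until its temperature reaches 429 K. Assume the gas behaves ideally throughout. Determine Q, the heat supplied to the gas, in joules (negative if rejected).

P₁ = nRT₁/V₁ = 4.86×8.314×374/50.4 = 300 kPa.
Isobaric: P stays 300 kPa; V/T = const ⇒ T₂ = 429 K, V₂ = 57.8 L.
W = PΔV = 300×(57.8−50.4) kPa·L = 2220 J.
ΔU = nCvΔT = 4.86×20.8×(429−374) = 5560 J.
Q = ΔU + W = nCpΔT = 7780 J.

7780 J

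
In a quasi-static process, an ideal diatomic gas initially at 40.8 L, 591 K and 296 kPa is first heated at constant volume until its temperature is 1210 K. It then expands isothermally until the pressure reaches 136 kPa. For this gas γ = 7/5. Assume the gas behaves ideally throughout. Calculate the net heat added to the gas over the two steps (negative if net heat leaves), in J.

68600 J

n = P₁V₁/(RT₁) = 296×40.8/(8.314×591) = 2.46 mol.
Step 1 — Isochoric: V stays 40.8 L; P/T = const ⇒ T₂ = 1210 K, P₂ = 606 kPa.
W = 0 (no volume change).
ΔU = nCvΔT = 2.46×20.8×(1210−591) = 31600 J.
Q = ΔU = 31600 J.
State after step 1: P = 606 kPa, V = 40.8 L, T = 1210 K.
Step 2 — Isothermal: T stays 1210 K; PV = const ⇒ V₂ = 182 L, P₂ = 136 kPa.
ΔU = 0 (ideal gas, T constant).
W = nRT ln(V₂/V₁) = 2.46×8.314×1210×ln(4.46) = 36900 J.
Q = ΔU + W = 36900 J.
Net over both steps: W = 36900 J, Q = 68600 J, ΔU = 31600 J.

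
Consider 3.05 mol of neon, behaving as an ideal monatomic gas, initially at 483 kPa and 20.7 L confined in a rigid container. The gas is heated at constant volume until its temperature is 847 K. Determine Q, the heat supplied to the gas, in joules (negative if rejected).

17200 J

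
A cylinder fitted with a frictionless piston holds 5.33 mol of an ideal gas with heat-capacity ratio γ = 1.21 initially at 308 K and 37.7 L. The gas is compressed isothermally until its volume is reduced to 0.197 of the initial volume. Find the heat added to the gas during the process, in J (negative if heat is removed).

P₁ = nRT₁/V₁ = 5.33×8.314×308/37.7 = 362 kPa.
Isothermal: T stays 308 K; PV = const ⇒ V₂ = 7.43 L, P₂ = 1840 kPa.
ΔU = 0 (ideal gas, T constant).
W = nRT ln(V₂/V₁) = 5.33×8.314×308×ln(0.197) = -22200 J.
Q = ΔU + W = -22200 J.

-22200 J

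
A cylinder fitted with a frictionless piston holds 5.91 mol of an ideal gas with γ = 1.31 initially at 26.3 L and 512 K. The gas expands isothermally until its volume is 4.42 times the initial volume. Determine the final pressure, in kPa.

216 kPa

P₁ = nRT₁/V₁ = 5.91×8.314×512/26.3 = 957 kPa.
Isothermal: T stays 512 K; PV = const ⇒ V₂ = 116 L, P₂ = 216 kPa.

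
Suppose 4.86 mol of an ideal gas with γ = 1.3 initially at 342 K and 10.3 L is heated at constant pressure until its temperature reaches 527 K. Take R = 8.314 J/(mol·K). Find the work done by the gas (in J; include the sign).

P₁ = nRT₁/V₁ = 4.86×8.314×342/10.3 = 1340 kPa.
Isobaric: P stays 1340 kPa; V/T = const ⇒ T₂ = 527 K, V₂ = 15.9 L.
W = PΔV = 1340×(15.9−10.3) kPa·L = 7480 J.

7480 J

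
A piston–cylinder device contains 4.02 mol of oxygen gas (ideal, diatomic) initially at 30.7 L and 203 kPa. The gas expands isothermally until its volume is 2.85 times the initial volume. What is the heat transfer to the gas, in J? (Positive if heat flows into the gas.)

6530 J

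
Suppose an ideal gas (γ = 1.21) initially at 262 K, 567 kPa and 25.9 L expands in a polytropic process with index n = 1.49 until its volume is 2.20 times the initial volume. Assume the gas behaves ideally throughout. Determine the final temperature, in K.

Polytropic n=1.49: T₂ = T₁(V₁/V₂)^(n−1) = 262×(0.455)^0.49 = 178 K; P₂ = P₁(V₁/V₂)^n = 175 kPa.

178 K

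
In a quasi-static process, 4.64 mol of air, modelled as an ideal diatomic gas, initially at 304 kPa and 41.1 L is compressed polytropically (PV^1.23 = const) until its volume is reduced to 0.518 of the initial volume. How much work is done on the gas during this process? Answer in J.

T₁ = P₁V₁/(nR) = 304×41.1/(4.64×8.314) = 324 K.
Polytropic n=1.23: T₂ = T₁(V₁/V₂)^(n−1) = 324×(1.93)^0.23 = 377 K; P₂ = P₁(V₁/V₂)^n = 683 kPa.
W = (P₁V₁−P₂V₂)/(n−1) = (304×41.1−683×21.3)/0.23 = -8870 J.
Work done on the gas = −W_by = 8870 J.

8870 J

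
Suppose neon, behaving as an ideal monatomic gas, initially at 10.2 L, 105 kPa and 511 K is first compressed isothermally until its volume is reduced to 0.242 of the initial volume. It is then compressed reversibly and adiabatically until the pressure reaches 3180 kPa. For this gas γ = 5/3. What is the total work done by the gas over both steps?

n = P₁V₁/(RT₁) = 105×10.2/(8.314×511) = 0.252 mol.
Step 1 — Isothermal: T stays 511 K; PV = const ⇒ V₂ = 2.47 L, P₂ = 434 kPa.
ΔU = 0 (ideal gas, T constant).
W = nRT ln(V₂/V₁) = 0.252×8.314×511×ln(0.242) = -1520 J.
Q = ΔU + W = -1520 J.
State after step 1: P = 434 kPa, V = 2.47 L, T = 511 K.
Step 2 — Adiabatic: T₂/T₁ = (P₂/P₁)^((γ−1)/γ) ⇒ T₂ = 511×(7.33)^0.400 = 1130 K; V₂ = 0.747 L.
ΔU = nCvΔT = 0.252×12.5×(1130−511) = 1960 J.
Q = 0 for an adiabatic process, so W = −ΔU = -1960 J.
Net over both steps: W = -3480 J, Q = -1520 J, ΔU = 1960 J.

-3480 J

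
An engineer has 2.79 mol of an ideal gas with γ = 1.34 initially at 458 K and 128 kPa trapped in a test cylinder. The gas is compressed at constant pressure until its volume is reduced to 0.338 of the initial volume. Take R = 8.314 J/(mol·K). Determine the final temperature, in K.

155 K

V₁ = nRT₁/P₁ = 2.79×8.314×458/128 = 83.0 L.
Isobaric: P stays 128 kPa; V/T = const ⇒ T₂ = 155 K, V₂ = 28.1 L.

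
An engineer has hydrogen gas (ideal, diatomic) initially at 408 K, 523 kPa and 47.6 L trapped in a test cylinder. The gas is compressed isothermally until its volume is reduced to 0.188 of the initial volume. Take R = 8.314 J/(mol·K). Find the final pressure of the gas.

2780 kPa

Isothermal: T stays 408 K; PV = const ⇒ V₂ = 8.95 L, P₂ = 2780 kPa.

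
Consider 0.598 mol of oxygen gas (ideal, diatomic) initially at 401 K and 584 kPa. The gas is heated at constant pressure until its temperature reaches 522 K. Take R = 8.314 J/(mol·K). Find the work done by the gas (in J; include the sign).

602 J

V₁ = nRT₁/P₁ = 0.598×8.314×401/584 = 3.41 L.
Isobaric: P stays 584 kPa; V/T = const ⇒ T₂ = 522 K, V₂ = 4.44 L.
W = PΔV = 584×(4.44−3.41) kPa·L = 602 J.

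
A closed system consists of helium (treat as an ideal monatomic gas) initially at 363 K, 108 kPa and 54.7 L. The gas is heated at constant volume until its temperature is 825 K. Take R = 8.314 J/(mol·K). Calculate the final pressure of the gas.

245 kPa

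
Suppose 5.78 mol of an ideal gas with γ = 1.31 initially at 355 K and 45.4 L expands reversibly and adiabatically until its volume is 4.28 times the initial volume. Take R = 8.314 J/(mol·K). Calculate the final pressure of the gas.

P₁ = nRT₁/V₁ = 5.78×8.314×355/45.4 = 376 kPa.
Adiabatic: TV^(γ−1) = const ⇒ T₂ = 355×(0.234)^0.310 = 226 K; PV^γ = const ⇒ P₂ = 55.9 kPa.

55.9 kPa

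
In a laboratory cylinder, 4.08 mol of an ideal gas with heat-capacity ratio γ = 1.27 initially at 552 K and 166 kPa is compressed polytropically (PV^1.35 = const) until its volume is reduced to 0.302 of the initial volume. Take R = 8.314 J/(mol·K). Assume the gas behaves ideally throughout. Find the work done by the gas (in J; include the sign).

-27800 J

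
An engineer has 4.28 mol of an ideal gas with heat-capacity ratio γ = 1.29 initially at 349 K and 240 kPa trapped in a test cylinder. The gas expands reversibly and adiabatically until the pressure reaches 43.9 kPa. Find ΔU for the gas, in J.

-13600 J

V₁ = nRT₁/P₁ = 4.28×8.314×349/240 = 51.7 L.
Adiabatic: T₂/T₁ = (P₂/P₁)^((γ−1)/γ) ⇒ T₂ = 349×(0.183)^0.225 = 238 K; V₂ = 193 L.
For an ideal gas ΔU = nCvΔT with Cv = R/(γ−1) = 28.7 J/(mol·K).
ΔU = 4.28×28.7×(238−349) = -13600 J.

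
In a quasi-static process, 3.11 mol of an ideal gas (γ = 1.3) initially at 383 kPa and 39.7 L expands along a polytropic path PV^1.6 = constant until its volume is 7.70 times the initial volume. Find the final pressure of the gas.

14.6 kPa

T₁ = P₁V₁/(nR) = 383×39.7/(3.11×8.314) = 588 K.
Polytropic n=1.6: T₂ = T₁(V₁/V₂)^(n−1) = 588×(0.130)^0.60 = 173 K; P₂ = P₁(V₁/V₂)^n = 14.6 kPa.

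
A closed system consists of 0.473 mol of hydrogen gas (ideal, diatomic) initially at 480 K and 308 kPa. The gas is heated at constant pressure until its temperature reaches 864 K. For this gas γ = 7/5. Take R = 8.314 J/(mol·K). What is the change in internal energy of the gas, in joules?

V₁ = nRT₁/P₁ = 0.473×8.314×480/308 = 6.13 L.
Isobaric: P stays 308 kPa; V/T = const ⇒ T₂ = 864 K, V₂ = 11.0 L.
For an ideal gas ΔU = nCvΔT with Cv = (5/2)R = 20.8 J/(mol·K).
ΔU = 0.473×20.8×(864−480) = 3780 J.

3780 J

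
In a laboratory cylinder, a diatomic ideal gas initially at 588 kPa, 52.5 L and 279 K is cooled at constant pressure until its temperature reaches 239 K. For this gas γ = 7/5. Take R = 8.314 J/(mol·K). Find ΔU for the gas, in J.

-11100 J

n = P₁V₁/(RT₁) = 588×52.5/(8.314×279) = 13.3 mol.
Isobaric: P stays 588 kPa; V/T = const ⇒ T₂ = 239 K, V₂ = 45.0 L.
For an ideal gas ΔU = nCvΔT with Cv = (5/2)R = 20.8 J/(mol·K).
ΔU = 13.3×20.8×(239−279) = -11100 J.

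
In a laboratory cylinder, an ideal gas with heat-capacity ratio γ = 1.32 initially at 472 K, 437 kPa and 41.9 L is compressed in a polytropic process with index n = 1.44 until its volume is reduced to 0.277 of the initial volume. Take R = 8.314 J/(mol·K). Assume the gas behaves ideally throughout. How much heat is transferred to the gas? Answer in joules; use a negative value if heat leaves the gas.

n = P₁V₁/(RT₁) = 437×41.9/(8.314×472) = 4.67 mol.
Polytropic n=1.44: T₂ = T₁(V₁/V₂)^(n−1) = 472×(3.61)^0.44 = 830 K; P₂ = P₁(V₁/V₂)^n = 2780 kPa.
W = (P₁V₁−P₂V₂)/(n−1) = (437×41.9−2780×11.6)/0.44 = -31600 J.
ΔU = nCvΔT = 4.67×26.0×(830−472) = 43400 J.
Q = ΔU + W = 11800 J.

11800 J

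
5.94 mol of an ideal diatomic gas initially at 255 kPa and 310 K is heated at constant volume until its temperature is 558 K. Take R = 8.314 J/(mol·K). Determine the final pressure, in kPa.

V₁ = nRT₁/P₁ = 5.94×8.314×310/255 = 60.0 L.
Isochoric: V stays 60.0 L; P/T = const ⇒ T₂ = 558 K, P₂ = 459 kPa.

459 kPa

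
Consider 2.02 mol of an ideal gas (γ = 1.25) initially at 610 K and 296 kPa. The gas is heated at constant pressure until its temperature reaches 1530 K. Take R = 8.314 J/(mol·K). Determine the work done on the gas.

V₁ = nRT₁/P₁ = 2.02×8.314×610/296 = 34.6 L.
Isobaric: P stays 296 kPa; V/T = const ⇒ T₂ = 1530 K, V₂ = 86.8 L.
W = PΔV = 296×(86.8−34.6) kPa·L = 15500 J.
Work done on the gas = −W_by = -15500 J.

-15500 J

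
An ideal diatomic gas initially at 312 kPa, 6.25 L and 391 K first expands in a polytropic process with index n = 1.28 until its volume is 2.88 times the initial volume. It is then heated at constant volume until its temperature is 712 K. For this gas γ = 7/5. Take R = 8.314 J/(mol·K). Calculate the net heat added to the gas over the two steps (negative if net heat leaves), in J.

5790 J

n = P₁V₁/(RT₁) = 312×6.25/(8.314×391) = 0.600 mol.
Step 1 — Polytropic n=1.28: T₂ = T₁(V₁/V₂)^(n−1) = 391×(0.347)^0.28 = 291 K; P₂ = P₁(V₁/V₂)^n = 80.6 kPa.
W = (P₁V₁−P₂V₂)/(n−1) = (312×6.25−80.6×18.0)/0.28 = 1790 J.
ΔU = nCvΔT = 0.600×20.8×(291−391) = -1250 J.
Q = ΔU + W = 536 J.
State after step 1: P = 80.6 kPa, V = 18.0 L, T = 291 K.
Step 2 — Isochoric: V stays 18.0 L; P/T = const ⇒ T₂ = 712 K, P₂ = 197 kPa.
W = 0 (no volume change).
ΔU = nCvΔT = 0.600×20.8×(712−291) = 5250 J.
Q = ΔU = 5250 J.
Net over both steps: W = 1790 J, Q = 5790 J, ΔU = 4000 J.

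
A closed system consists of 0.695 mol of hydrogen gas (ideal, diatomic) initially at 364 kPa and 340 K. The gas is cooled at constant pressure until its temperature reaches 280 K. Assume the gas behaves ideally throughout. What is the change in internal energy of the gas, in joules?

-867 J

V₁ = nRT₁/P₁ = 0.695×8.314×340/364 = 5.40 L.
Isobaric: P stays 364 kPa; V/T = const ⇒ T₂ = 280 K, V₂ = 4.44 L.
For an ideal gas ΔU = nCvΔT with Cv = (5/2)R = 20.8 J/(mol·K).
ΔU = 0.695×20.8×(280−340) = -867 J.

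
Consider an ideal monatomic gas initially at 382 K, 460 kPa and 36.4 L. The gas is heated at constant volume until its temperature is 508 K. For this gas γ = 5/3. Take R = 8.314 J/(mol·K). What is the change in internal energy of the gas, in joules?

8280 J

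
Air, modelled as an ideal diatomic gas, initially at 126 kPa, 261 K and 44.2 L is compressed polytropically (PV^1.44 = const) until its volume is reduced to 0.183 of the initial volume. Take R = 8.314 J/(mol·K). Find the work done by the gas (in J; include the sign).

n = P₁V₁/(RT₁) = 126×44.2/(8.314×261) = 2.57 mol.
Polytropic n=1.44: T₂ = T₁(V₁/V₂)^(n−1) = 261×(5.46)^0.44 = 551 K; P₂ = P₁(V₁/V₂)^n = 1450 kPa.
W = (P₁V₁−P₂V₂)/(n−1) = (126×44.2−1450×8.09)/0.44 = -14100 J.

-14100 J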